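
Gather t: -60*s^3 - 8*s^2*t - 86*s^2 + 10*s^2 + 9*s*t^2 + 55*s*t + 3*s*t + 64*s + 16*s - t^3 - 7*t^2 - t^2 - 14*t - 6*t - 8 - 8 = -60*s^3 - 76*s^2 + 80*s - t^3 + t^2*(9*s - 8) + t*(-8*s^2 + 58*s - 20) - 16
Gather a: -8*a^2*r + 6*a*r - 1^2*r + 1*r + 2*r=-8*a^2*r + 6*a*r + 2*r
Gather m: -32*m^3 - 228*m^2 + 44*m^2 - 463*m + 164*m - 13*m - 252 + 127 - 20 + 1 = -32*m^3 - 184*m^2 - 312*m - 144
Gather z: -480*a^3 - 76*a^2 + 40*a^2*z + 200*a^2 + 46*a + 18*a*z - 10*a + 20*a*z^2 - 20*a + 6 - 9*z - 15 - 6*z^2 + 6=-480*a^3 + 124*a^2 + 16*a + z^2*(20*a - 6) + z*(40*a^2 + 18*a - 9) - 3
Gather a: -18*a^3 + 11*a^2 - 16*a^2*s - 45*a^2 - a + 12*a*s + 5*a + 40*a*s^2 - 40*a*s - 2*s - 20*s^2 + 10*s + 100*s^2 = -18*a^3 + a^2*(-16*s - 34) + a*(40*s^2 - 28*s + 4) + 80*s^2 + 8*s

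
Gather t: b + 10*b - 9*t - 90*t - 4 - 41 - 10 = 11*b - 99*t - 55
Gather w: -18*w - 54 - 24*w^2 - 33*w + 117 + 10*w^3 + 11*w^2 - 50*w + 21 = 10*w^3 - 13*w^2 - 101*w + 84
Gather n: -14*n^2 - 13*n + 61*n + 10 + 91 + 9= -14*n^2 + 48*n + 110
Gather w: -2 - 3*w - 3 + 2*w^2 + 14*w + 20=2*w^2 + 11*w + 15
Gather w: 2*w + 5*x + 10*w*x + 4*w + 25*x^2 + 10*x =w*(10*x + 6) + 25*x^2 + 15*x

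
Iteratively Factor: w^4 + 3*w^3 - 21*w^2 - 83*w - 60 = (w + 4)*(w^3 - w^2 - 17*w - 15) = (w - 5)*(w + 4)*(w^2 + 4*w + 3) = (w - 5)*(w + 1)*(w + 4)*(w + 3)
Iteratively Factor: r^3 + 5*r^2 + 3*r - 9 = (r + 3)*(r^2 + 2*r - 3) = (r + 3)^2*(r - 1)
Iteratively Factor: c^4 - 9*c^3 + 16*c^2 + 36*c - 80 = (c - 5)*(c^3 - 4*c^2 - 4*c + 16) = (c - 5)*(c - 2)*(c^2 - 2*c - 8) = (c - 5)*(c - 2)*(c + 2)*(c - 4)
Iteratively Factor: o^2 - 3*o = (o - 3)*(o)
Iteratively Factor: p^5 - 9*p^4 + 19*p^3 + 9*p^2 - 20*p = (p - 5)*(p^4 - 4*p^3 - p^2 + 4*p) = (p - 5)*(p - 1)*(p^3 - 3*p^2 - 4*p) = (p - 5)*(p - 4)*(p - 1)*(p^2 + p) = p*(p - 5)*(p - 4)*(p - 1)*(p + 1)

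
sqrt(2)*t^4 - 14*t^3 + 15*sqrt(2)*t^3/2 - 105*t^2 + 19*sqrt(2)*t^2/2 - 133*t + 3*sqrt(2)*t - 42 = (t + 1)*(t + 6)*(t - 7*sqrt(2))*(sqrt(2)*t + sqrt(2)/2)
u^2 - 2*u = u*(u - 2)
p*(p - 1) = p^2 - p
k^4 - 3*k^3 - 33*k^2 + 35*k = k*(k - 7)*(k - 1)*(k + 5)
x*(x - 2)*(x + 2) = x^3 - 4*x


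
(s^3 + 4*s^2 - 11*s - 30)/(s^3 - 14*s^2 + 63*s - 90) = (s^2 + 7*s + 10)/(s^2 - 11*s + 30)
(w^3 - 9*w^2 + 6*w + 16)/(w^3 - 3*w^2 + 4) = (w - 8)/(w - 2)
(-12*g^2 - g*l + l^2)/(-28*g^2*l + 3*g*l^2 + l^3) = (3*g + l)/(l*(7*g + l))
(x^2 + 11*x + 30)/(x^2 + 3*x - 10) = (x + 6)/(x - 2)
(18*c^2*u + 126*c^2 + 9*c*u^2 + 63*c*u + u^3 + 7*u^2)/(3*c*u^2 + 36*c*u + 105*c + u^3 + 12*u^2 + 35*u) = (6*c + u)/(u + 5)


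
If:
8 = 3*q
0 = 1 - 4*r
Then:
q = 8/3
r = 1/4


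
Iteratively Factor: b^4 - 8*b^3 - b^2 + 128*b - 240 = (b - 5)*(b^3 - 3*b^2 - 16*b + 48) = (b - 5)*(b + 4)*(b^2 - 7*b + 12) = (b - 5)*(b - 4)*(b + 4)*(b - 3)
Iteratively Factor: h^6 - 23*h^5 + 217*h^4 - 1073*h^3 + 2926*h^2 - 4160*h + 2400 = (h - 2)*(h^5 - 21*h^4 + 175*h^3 - 723*h^2 + 1480*h - 1200) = (h - 5)*(h - 2)*(h^4 - 16*h^3 + 95*h^2 - 248*h + 240) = (h - 5)*(h - 3)*(h - 2)*(h^3 - 13*h^2 + 56*h - 80) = (h - 5)*(h - 4)*(h - 3)*(h - 2)*(h^2 - 9*h + 20) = (h - 5)*(h - 4)^2*(h - 3)*(h - 2)*(h - 5)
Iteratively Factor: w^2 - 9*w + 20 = (w - 5)*(w - 4)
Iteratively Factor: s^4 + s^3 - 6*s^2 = (s)*(s^3 + s^2 - 6*s) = s^2*(s^2 + s - 6) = s^2*(s + 3)*(s - 2)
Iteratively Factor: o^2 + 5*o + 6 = (o + 3)*(o + 2)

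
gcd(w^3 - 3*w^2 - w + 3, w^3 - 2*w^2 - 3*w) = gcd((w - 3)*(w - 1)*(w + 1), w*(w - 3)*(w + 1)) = w^2 - 2*w - 3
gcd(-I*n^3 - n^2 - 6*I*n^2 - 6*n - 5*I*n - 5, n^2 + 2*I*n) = 1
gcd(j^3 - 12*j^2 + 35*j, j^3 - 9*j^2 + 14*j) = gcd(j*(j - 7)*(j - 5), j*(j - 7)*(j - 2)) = j^2 - 7*j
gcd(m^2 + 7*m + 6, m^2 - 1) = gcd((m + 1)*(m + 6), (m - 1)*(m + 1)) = m + 1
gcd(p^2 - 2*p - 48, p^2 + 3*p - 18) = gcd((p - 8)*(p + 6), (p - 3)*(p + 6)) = p + 6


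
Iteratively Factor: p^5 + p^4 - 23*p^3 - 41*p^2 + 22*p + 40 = (p + 2)*(p^4 - p^3 - 21*p^2 + p + 20) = (p + 2)*(p + 4)*(p^3 - 5*p^2 - p + 5) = (p - 5)*(p + 2)*(p + 4)*(p^2 - 1) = (p - 5)*(p + 1)*(p + 2)*(p + 4)*(p - 1)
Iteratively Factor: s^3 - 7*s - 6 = (s - 3)*(s^2 + 3*s + 2) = (s - 3)*(s + 1)*(s + 2)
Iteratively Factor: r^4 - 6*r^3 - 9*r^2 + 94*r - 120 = (r - 5)*(r^3 - r^2 - 14*r + 24) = (r - 5)*(r + 4)*(r^2 - 5*r + 6) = (r - 5)*(r - 3)*(r + 4)*(r - 2)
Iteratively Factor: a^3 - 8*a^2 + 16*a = (a)*(a^2 - 8*a + 16) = a*(a - 4)*(a - 4)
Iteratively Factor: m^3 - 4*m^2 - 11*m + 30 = (m + 3)*(m^2 - 7*m + 10) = (m - 2)*(m + 3)*(m - 5)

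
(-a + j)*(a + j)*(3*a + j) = -3*a^3 - a^2*j + 3*a*j^2 + j^3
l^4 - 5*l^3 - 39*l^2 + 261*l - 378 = (l - 6)*(l - 3)^2*(l + 7)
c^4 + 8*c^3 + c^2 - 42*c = c*(c - 2)*(c + 3)*(c + 7)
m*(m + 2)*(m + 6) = m^3 + 8*m^2 + 12*m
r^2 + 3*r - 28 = (r - 4)*(r + 7)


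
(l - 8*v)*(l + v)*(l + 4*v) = l^3 - 3*l^2*v - 36*l*v^2 - 32*v^3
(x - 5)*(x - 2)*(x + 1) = x^3 - 6*x^2 + 3*x + 10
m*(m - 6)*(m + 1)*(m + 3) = m^4 - 2*m^3 - 21*m^2 - 18*m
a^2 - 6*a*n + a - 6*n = (a + 1)*(a - 6*n)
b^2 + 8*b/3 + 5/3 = (b + 1)*(b + 5/3)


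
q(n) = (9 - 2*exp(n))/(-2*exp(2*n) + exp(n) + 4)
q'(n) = (9 - 2*exp(n))*(4*exp(2*n) - exp(n))/(-2*exp(2*n) + exp(n) + 4)^2 - 2*exp(n)/(-2*exp(2*n) + exp(n) + 4) = (-(2*exp(n) - 9)*(4*exp(n) - 1) + 4*exp(2*n) - 2*exp(n) - 8)*exp(n)/(-2*exp(2*n) + exp(n) + 4)^2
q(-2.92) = 2.20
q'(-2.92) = -0.05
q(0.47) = 12.08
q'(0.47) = 210.80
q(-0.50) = 2.01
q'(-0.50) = 0.14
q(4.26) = 0.01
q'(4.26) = -0.01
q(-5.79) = 2.25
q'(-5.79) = -0.00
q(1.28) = -0.10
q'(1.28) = 0.65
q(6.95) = 0.00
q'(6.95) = -0.00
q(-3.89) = 2.23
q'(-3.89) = -0.02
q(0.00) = 2.33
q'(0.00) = 1.67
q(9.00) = 0.00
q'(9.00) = 0.00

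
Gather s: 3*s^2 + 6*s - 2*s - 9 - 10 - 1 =3*s^2 + 4*s - 20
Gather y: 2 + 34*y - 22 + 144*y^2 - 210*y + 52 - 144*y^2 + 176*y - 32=0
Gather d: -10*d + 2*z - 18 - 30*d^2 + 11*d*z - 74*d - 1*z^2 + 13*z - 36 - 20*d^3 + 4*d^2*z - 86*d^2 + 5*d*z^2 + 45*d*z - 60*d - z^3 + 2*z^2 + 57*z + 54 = -20*d^3 + d^2*(4*z - 116) + d*(5*z^2 + 56*z - 144) - z^3 + z^2 + 72*z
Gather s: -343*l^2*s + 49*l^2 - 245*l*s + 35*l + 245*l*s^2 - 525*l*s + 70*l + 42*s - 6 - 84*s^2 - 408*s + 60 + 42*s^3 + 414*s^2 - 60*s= 49*l^2 + 105*l + 42*s^3 + s^2*(245*l + 330) + s*(-343*l^2 - 770*l - 426) + 54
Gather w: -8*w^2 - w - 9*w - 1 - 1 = -8*w^2 - 10*w - 2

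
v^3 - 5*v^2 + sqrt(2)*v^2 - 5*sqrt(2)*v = v*(v - 5)*(v + sqrt(2))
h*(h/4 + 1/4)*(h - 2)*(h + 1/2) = h^4/4 - h^3/8 - 5*h^2/8 - h/4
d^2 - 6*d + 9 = (d - 3)^2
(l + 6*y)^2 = l^2 + 12*l*y + 36*y^2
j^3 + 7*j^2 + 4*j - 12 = (j - 1)*(j + 2)*(j + 6)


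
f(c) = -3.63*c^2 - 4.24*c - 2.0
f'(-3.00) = 17.54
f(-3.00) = -21.95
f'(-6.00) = 39.32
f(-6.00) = -107.24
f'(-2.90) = 16.81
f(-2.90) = -20.23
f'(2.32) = -21.08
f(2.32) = -31.37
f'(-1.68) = 7.96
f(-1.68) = -5.12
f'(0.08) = -4.82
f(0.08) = -2.36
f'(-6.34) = 41.79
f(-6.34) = -121.03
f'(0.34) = -6.71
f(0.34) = -3.86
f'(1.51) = -15.20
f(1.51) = -16.68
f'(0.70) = -9.32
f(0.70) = -6.75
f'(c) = -7.26*c - 4.24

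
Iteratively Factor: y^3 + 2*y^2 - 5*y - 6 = (y + 3)*(y^2 - y - 2) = (y + 1)*(y + 3)*(y - 2)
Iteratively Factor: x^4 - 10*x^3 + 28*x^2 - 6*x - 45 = (x - 5)*(x^3 - 5*x^2 + 3*x + 9) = (x - 5)*(x - 3)*(x^2 - 2*x - 3) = (x - 5)*(x - 3)^2*(x + 1)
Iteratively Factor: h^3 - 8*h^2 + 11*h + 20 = (h - 4)*(h^2 - 4*h - 5) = (h - 4)*(h + 1)*(h - 5)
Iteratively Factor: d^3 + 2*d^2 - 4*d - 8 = (d + 2)*(d^2 - 4) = (d - 2)*(d + 2)*(d + 2)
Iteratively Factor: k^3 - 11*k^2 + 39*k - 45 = (k - 5)*(k^2 - 6*k + 9) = (k - 5)*(k - 3)*(k - 3)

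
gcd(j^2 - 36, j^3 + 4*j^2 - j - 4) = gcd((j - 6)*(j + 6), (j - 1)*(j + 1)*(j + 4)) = 1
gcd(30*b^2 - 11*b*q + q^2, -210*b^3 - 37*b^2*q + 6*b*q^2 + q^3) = -6*b + q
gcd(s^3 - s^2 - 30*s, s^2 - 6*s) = s^2 - 6*s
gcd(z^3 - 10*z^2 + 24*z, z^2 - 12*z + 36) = z - 6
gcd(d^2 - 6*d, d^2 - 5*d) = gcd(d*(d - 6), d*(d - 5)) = d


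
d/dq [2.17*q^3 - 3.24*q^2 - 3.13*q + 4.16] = 6.51*q^2 - 6.48*q - 3.13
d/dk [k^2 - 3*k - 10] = 2*k - 3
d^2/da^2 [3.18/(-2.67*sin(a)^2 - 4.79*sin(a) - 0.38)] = (90.679608*sin(a)^4 + 122.009922*sin(a)^3 - 75.962886*sin(a)^2 - 249.80808*sin(a) - 139.47162)/(2.67*sin(a)^2 + 4.79*sin(a) + 0.38)^3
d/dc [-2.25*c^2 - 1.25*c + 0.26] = -4.5*c - 1.25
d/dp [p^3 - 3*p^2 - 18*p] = 3*p^2 - 6*p - 18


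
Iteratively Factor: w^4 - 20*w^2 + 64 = (w + 4)*(w^3 - 4*w^2 - 4*w + 16) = (w + 2)*(w + 4)*(w^2 - 6*w + 8) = (w - 4)*(w + 2)*(w + 4)*(w - 2)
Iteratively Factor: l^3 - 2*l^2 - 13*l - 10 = (l + 1)*(l^2 - 3*l - 10) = (l - 5)*(l + 1)*(l + 2)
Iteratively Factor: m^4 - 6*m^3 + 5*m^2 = (m)*(m^3 - 6*m^2 + 5*m) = m*(m - 1)*(m^2 - 5*m) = m*(m - 5)*(m - 1)*(m)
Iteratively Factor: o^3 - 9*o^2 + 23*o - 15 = (o - 3)*(o^2 - 6*o + 5) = (o - 5)*(o - 3)*(o - 1)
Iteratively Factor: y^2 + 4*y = (y + 4)*(y)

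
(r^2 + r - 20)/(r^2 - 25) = (r - 4)/(r - 5)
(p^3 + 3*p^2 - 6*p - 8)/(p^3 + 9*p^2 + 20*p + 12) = (p^2 + 2*p - 8)/(p^2 + 8*p + 12)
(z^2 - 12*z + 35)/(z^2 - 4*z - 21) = (z - 5)/(z + 3)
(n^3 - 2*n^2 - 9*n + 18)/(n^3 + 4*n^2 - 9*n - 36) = (n - 2)/(n + 4)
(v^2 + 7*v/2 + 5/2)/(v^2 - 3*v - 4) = (v + 5/2)/(v - 4)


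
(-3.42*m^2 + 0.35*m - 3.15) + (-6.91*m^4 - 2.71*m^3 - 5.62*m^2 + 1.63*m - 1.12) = -6.91*m^4 - 2.71*m^3 - 9.04*m^2 + 1.98*m - 4.27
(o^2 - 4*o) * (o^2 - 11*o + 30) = o^4 - 15*o^3 + 74*o^2 - 120*o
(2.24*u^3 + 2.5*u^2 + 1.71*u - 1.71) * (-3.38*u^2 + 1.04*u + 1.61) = -7.5712*u^5 - 6.1204*u^4 + 0.426600000000001*u^3 + 11.5832*u^2 + 0.9747*u - 2.7531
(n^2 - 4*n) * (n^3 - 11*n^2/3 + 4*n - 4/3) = n^5 - 23*n^4/3 + 56*n^3/3 - 52*n^2/3 + 16*n/3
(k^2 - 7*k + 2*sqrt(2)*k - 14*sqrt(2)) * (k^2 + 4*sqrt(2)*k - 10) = k^4 - 7*k^3 + 6*sqrt(2)*k^3 - 42*sqrt(2)*k^2 + 6*k^2 - 42*k - 20*sqrt(2)*k + 140*sqrt(2)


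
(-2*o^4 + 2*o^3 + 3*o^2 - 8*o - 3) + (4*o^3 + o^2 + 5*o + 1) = -2*o^4 + 6*o^3 + 4*o^2 - 3*o - 2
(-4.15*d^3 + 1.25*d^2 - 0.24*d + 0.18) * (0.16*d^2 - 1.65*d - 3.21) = -0.664*d^5 + 7.0475*d^4 + 11.2206*d^3 - 3.5877*d^2 + 0.4734*d - 0.5778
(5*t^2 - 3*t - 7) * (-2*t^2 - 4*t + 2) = -10*t^4 - 14*t^3 + 36*t^2 + 22*t - 14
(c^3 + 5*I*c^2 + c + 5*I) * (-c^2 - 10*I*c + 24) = -c^5 - 15*I*c^4 + 73*c^3 + 105*I*c^2 + 74*c + 120*I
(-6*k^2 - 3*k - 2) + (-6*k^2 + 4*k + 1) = -12*k^2 + k - 1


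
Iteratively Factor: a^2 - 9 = (a + 3)*(a - 3)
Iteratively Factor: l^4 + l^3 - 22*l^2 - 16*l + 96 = (l + 3)*(l^3 - 2*l^2 - 16*l + 32) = (l + 3)*(l + 4)*(l^2 - 6*l + 8) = (l - 4)*(l + 3)*(l + 4)*(l - 2)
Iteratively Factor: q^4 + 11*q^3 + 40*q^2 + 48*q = (q + 4)*(q^3 + 7*q^2 + 12*q) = q*(q + 4)*(q^2 + 7*q + 12) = q*(q + 4)^2*(q + 3)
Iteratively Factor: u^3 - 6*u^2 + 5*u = (u)*(u^2 - 6*u + 5) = u*(u - 1)*(u - 5)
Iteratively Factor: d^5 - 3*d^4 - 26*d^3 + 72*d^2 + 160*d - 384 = (d - 4)*(d^4 + d^3 - 22*d^2 - 16*d + 96) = (d - 4)*(d - 2)*(d^3 + 3*d^2 - 16*d - 48) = (d - 4)^2*(d - 2)*(d^2 + 7*d + 12) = (d - 4)^2*(d - 2)*(d + 4)*(d + 3)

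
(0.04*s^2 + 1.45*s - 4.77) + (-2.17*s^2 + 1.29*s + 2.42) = -2.13*s^2 + 2.74*s - 2.35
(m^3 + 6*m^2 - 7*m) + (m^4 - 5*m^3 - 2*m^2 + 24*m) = m^4 - 4*m^3 + 4*m^2 + 17*m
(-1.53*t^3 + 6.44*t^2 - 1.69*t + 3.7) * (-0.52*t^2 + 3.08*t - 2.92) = 0.7956*t^5 - 8.0612*t^4 + 25.1816*t^3 - 25.934*t^2 + 16.3308*t - 10.804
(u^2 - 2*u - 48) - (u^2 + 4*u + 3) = -6*u - 51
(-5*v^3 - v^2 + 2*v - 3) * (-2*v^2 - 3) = 10*v^5 + 2*v^4 + 11*v^3 + 9*v^2 - 6*v + 9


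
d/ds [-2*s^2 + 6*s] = 6 - 4*s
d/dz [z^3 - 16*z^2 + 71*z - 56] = 3*z^2 - 32*z + 71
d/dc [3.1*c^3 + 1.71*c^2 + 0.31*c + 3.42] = 9.3*c^2 + 3.42*c + 0.31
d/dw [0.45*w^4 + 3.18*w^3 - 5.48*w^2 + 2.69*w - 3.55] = 1.8*w^3 + 9.54*w^2 - 10.96*w + 2.69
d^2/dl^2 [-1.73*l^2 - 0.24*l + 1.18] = -3.46000000000000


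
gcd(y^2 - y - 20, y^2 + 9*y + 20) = y + 4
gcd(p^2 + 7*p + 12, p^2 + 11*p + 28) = p + 4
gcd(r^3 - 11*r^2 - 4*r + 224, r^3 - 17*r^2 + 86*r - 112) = r^2 - 15*r + 56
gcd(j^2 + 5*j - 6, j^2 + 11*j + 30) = j + 6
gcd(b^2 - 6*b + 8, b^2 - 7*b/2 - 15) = 1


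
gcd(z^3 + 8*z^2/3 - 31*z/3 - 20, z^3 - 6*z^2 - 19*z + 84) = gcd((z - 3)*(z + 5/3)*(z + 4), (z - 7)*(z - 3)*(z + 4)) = z^2 + z - 12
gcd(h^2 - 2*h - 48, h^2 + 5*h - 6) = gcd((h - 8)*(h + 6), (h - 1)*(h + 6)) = h + 6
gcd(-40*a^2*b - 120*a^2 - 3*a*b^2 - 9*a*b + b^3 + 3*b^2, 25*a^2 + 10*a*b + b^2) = 5*a + b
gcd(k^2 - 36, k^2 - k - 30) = k - 6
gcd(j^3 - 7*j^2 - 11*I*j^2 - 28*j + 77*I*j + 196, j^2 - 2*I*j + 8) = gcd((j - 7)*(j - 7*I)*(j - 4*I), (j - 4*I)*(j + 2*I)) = j - 4*I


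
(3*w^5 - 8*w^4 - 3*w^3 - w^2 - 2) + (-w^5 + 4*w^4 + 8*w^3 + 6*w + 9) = 2*w^5 - 4*w^4 + 5*w^3 - w^2 + 6*w + 7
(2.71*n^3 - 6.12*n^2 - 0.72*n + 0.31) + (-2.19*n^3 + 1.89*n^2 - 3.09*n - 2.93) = 0.52*n^3 - 4.23*n^2 - 3.81*n - 2.62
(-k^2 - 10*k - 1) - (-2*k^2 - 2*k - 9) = k^2 - 8*k + 8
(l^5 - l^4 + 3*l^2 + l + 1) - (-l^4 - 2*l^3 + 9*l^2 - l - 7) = l^5 + 2*l^3 - 6*l^2 + 2*l + 8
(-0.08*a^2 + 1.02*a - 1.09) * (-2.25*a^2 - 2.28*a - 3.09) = 0.18*a^4 - 2.1126*a^3 + 0.3741*a^2 - 0.6666*a + 3.3681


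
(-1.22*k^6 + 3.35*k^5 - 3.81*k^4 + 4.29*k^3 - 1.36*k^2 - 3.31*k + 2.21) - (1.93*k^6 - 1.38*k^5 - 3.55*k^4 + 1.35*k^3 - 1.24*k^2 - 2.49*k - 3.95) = -3.15*k^6 + 4.73*k^5 - 0.26*k^4 + 2.94*k^3 - 0.12*k^2 - 0.82*k + 6.16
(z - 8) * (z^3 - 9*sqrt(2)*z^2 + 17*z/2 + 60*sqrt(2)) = z^4 - 9*sqrt(2)*z^3 - 8*z^3 + 17*z^2/2 + 72*sqrt(2)*z^2 - 68*z + 60*sqrt(2)*z - 480*sqrt(2)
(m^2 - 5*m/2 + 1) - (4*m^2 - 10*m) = -3*m^2 + 15*m/2 + 1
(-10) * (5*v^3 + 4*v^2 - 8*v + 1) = -50*v^3 - 40*v^2 + 80*v - 10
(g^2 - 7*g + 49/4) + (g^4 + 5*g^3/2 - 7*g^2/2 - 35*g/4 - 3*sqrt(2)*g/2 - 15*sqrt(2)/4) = g^4 + 5*g^3/2 - 5*g^2/2 - 63*g/4 - 3*sqrt(2)*g/2 - 15*sqrt(2)/4 + 49/4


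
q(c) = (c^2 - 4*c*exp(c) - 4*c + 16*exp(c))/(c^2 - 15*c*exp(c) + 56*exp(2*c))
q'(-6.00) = 0.10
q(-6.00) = 1.66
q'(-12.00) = 0.03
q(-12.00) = 1.33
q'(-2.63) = -0.20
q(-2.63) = 1.92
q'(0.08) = -0.32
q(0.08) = 0.26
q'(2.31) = -0.02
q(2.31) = 0.01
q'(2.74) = -0.01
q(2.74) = 0.01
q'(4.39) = -0.00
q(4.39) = -0.00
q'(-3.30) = 0.04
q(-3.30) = 1.97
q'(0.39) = -0.22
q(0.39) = 0.18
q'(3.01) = -0.01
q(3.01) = 0.00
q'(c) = (-4*c*exp(c) + 2*c + 12*exp(c) - 4)/(c^2 - 15*c*exp(c) + 56*exp(2*c)) + (c^2 - 4*c*exp(c) - 4*c + 16*exp(c))*(15*c*exp(c) - 2*c - 112*exp(2*c) + 15*exp(c))/(c^2 - 15*c*exp(c) + 56*exp(2*c))^2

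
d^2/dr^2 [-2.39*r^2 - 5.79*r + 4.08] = -4.78000000000000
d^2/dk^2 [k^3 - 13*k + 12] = 6*k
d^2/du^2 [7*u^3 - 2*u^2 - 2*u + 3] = 42*u - 4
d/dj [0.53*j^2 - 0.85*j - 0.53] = 1.06*j - 0.85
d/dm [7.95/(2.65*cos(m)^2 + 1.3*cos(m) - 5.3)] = (42.135*cos(m) + 10.335)*sin(m)/(2.65*cos(m)^2 + 1.3*cos(m) - 5.3)^2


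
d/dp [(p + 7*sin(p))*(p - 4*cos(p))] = (p + 7*sin(p))*(4*sin(p) + 1) + (p - 4*cos(p))*(7*cos(p) + 1)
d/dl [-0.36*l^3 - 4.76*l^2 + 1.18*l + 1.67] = -1.08*l^2 - 9.52*l + 1.18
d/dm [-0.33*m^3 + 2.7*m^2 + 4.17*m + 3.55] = -0.99*m^2 + 5.4*m + 4.17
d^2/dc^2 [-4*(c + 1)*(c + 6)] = -8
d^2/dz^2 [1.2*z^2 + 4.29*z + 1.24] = 2.40000000000000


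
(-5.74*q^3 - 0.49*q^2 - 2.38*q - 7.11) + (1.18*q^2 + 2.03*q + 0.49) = -5.74*q^3 + 0.69*q^2 - 0.35*q - 6.62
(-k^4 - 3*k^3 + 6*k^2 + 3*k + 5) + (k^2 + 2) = -k^4 - 3*k^3 + 7*k^2 + 3*k + 7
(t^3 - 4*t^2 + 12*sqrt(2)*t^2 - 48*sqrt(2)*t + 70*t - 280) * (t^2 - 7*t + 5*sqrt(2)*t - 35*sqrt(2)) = t^5 - 11*t^4 + 17*sqrt(2)*t^4 - 187*sqrt(2)*t^3 + 218*t^3 - 2090*t^2 + 826*sqrt(2)*t^2 - 3850*sqrt(2)*t + 5320*t + 9800*sqrt(2)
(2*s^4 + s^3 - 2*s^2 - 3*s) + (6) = 2*s^4 + s^3 - 2*s^2 - 3*s + 6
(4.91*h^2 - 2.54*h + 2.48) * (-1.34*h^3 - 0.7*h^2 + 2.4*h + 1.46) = -6.5794*h^5 - 0.0333999999999994*h^4 + 10.2388*h^3 - 0.6634*h^2 + 2.2436*h + 3.6208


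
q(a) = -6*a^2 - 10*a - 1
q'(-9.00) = 98.00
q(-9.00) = -397.00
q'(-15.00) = 170.00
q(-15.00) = -1201.00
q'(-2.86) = 24.32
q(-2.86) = -21.48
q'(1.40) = -26.80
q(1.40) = -26.76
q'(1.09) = -23.08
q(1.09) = -19.03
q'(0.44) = -15.28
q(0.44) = -6.56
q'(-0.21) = -7.48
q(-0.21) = 0.84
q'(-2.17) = 16.04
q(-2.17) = -7.55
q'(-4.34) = 42.08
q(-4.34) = -70.61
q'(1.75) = -31.00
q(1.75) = -36.88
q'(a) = -12*a - 10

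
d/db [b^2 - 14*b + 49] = 2*b - 14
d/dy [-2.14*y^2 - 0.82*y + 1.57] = -4.28*y - 0.82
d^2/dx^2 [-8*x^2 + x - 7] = -16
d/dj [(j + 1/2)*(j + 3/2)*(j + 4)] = 3*j^2 + 12*j + 35/4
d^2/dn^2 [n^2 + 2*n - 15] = 2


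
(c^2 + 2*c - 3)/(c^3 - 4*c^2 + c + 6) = (c^2 + 2*c - 3)/(c^3 - 4*c^2 + c + 6)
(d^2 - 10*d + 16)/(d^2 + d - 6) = (d - 8)/(d + 3)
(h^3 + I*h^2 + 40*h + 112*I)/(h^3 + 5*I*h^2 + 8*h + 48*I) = (h - 7*I)/(h - 3*I)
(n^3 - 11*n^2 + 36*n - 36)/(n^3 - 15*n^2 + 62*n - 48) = (n^2 - 5*n + 6)/(n^2 - 9*n + 8)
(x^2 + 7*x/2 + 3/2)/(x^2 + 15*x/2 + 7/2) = (x + 3)/(x + 7)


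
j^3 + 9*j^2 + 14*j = j*(j + 2)*(j + 7)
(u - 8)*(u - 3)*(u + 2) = u^3 - 9*u^2 + 2*u + 48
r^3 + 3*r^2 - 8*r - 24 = (r + 3)*(r - 2*sqrt(2))*(r + 2*sqrt(2))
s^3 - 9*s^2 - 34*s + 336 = (s - 8)*(s - 7)*(s + 6)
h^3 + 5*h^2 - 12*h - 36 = (h - 3)*(h + 2)*(h + 6)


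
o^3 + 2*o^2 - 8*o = o*(o - 2)*(o + 4)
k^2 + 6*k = k*(k + 6)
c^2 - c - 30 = (c - 6)*(c + 5)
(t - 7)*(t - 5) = t^2 - 12*t + 35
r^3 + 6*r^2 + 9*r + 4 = (r + 1)^2*(r + 4)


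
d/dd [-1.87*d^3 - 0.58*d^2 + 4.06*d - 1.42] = -5.61*d^2 - 1.16*d + 4.06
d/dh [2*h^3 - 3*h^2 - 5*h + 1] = 6*h^2 - 6*h - 5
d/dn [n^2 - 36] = 2*n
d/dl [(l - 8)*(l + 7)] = 2*l - 1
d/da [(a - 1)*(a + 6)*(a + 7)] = 3*a^2 + 24*a + 29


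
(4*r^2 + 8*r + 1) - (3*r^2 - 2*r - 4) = r^2 + 10*r + 5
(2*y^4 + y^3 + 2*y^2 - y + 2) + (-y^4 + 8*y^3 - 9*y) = y^4 + 9*y^3 + 2*y^2 - 10*y + 2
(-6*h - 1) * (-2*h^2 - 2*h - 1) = 12*h^3 + 14*h^2 + 8*h + 1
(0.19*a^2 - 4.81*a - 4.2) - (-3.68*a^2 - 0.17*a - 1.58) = 3.87*a^2 - 4.64*a - 2.62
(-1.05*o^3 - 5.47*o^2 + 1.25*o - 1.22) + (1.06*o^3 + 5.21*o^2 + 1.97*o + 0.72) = 0.01*o^3 - 0.26*o^2 + 3.22*o - 0.5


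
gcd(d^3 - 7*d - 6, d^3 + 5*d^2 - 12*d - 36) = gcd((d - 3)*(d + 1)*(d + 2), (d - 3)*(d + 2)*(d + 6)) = d^2 - d - 6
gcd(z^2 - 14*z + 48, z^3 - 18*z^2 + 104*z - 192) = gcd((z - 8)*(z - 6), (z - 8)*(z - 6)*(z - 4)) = z^2 - 14*z + 48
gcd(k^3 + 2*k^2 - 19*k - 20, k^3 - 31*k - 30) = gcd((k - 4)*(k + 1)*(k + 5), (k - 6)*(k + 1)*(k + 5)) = k^2 + 6*k + 5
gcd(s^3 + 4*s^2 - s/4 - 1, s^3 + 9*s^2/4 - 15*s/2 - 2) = s + 4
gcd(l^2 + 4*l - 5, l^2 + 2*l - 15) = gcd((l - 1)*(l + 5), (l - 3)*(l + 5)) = l + 5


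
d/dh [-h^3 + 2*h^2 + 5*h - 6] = -3*h^2 + 4*h + 5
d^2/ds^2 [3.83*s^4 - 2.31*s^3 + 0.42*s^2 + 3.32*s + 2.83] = 45.96*s^2 - 13.86*s + 0.84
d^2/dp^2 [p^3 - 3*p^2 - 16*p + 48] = 6*p - 6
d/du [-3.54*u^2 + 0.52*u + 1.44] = 0.52 - 7.08*u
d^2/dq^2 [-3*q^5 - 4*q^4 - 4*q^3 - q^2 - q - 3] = -60*q^3 - 48*q^2 - 24*q - 2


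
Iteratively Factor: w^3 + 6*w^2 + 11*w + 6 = (w + 3)*(w^2 + 3*w + 2) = (w + 1)*(w + 3)*(w + 2)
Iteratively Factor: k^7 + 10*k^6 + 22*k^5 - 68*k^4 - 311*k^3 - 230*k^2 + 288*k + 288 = (k + 1)*(k^6 + 9*k^5 + 13*k^4 - 81*k^3 - 230*k^2 + 288) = (k + 1)*(k + 4)*(k^5 + 5*k^4 - 7*k^3 - 53*k^2 - 18*k + 72) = (k - 1)*(k + 1)*(k + 4)*(k^4 + 6*k^3 - k^2 - 54*k - 72) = (k - 1)*(k + 1)*(k + 3)*(k + 4)*(k^3 + 3*k^2 - 10*k - 24) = (k - 1)*(k + 1)*(k + 2)*(k + 3)*(k + 4)*(k^2 + k - 12) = (k - 1)*(k + 1)*(k + 2)*(k + 3)*(k + 4)^2*(k - 3)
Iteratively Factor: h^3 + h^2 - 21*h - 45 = (h - 5)*(h^2 + 6*h + 9) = (h - 5)*(h + 3)*(h + 3)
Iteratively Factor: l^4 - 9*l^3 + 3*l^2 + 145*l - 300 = (l + 4)*(l^3 - 13*l^2 + 55*l - 75) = (l - 5)*(l + 4)*(l^2 - 8*l + 15) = (l - 5)*(l - 3)*(l + 4)*(l - 5)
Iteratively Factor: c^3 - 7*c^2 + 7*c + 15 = (c + 1)*(c^2 - 8*c + 15) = (c - 3)*(c + 1)*(c - 5)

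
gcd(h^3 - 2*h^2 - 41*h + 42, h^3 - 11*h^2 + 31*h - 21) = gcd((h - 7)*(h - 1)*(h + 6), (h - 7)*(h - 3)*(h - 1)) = h^2 - 8*h + 7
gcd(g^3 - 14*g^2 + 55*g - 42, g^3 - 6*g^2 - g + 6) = g^2 - 7*g + 6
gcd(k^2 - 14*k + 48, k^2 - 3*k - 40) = k - 8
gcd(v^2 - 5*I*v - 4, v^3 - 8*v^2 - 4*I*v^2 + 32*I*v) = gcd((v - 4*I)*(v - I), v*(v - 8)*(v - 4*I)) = v - 4*I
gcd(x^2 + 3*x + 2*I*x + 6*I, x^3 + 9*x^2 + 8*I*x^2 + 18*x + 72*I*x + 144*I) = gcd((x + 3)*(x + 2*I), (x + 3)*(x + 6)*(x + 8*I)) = x + 3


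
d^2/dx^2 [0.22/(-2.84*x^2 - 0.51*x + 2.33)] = (3.548864*x^2 + 0.637296*x - 0.22*(5.68*x + 0.51)*(11.36*x + 1.02) - 2.911568)/(2.84*x^2 + 0.51*x - 2.33)^3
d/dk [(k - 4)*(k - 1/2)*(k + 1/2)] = 3*k^2 - 8*k - 1/4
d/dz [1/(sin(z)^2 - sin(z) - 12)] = (1 - 2*sin(z))*cos(z)/(sin(z) + cos(z)^2 + 11)^2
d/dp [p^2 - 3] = 2*p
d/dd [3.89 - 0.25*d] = -0.250000000000000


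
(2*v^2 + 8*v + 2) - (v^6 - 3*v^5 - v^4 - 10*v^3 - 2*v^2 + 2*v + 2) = -v^6 + 3*v^5 + v^4 + 10*v^3 + 4*v^2 + 6*v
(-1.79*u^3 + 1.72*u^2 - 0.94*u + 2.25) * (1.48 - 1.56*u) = 2.7924*u^4 - 5.3324*u^3 + 4.012*u^2 - 4.9012*u + 3.33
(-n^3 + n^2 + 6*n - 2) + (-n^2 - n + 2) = -n^3 + 5*n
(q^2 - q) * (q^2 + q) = q^4 - q^2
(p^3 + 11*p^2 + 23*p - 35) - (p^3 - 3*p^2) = 14*p^2 + 23*p - 35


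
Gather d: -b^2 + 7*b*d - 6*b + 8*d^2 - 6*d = -b^2 - 6*b + 8*d^2 + d*(7*b - 6)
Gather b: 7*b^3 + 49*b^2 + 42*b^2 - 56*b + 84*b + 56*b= 7*b^3 + 91*b^2 + 84*b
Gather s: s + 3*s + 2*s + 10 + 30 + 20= 6*s + 60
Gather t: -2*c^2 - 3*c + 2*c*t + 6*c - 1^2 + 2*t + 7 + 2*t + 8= -2*c^2 + 3*c + t*(2*c + 4) + 14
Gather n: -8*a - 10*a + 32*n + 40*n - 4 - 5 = -18*a + 72*n - 9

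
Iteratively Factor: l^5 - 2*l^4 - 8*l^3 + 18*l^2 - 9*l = (l - 3)*(l^4 + l^3 - 5*l^2 + 3*l) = l*(l - 3)*(l^3 + l^2 - 5*l + 3) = l*(l - 3)*(l - 1)*(l^2 + 2*l - 3) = l*(l - 3)*(l - 1)*(l + 3)*(l - 1)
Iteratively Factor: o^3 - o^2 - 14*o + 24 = (o - 3)*(o^2 + 2*o - 8) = (o - 3)*(o + 4)*(o - 2)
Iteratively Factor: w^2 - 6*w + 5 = (w - 1)*(w - 5)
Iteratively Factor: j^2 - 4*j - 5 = (j + 1)*(j - 5)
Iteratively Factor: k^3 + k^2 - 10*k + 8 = (k - 1)*(k^2 + 2*k - 8) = (k - 1)*(k + 4)*(k - 2)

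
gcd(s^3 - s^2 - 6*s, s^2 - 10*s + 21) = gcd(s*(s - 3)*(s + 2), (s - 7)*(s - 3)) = s - 3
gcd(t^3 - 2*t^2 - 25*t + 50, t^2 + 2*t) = 1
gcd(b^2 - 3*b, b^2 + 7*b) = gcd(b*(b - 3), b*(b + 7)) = b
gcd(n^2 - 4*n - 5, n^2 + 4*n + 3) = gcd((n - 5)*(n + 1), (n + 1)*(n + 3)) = n + 1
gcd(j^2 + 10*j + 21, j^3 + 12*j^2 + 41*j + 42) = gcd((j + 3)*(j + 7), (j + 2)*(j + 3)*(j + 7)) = j^2 + 10*j + 21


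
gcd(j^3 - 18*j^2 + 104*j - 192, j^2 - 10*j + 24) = j^2 - 10*j + 24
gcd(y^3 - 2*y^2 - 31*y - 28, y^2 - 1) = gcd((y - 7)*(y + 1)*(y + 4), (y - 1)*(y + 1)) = y + 1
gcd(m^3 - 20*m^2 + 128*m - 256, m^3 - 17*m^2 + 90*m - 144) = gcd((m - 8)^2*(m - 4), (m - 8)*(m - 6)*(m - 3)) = m - 8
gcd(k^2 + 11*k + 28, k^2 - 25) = 1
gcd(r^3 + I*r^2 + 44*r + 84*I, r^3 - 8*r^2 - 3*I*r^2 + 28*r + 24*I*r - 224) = r - 7*I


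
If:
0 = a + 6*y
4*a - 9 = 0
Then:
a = 9/4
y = -3/8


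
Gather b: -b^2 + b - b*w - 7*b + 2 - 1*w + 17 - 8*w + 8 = -b^2 + b*(-w - 6) - 9*w + 27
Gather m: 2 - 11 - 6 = -15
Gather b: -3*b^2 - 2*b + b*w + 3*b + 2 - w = -3*b^2 + b*(w + 1) - w + 2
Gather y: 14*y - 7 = 14*y - 7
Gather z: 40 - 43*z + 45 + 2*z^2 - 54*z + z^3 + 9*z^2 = z^3 + 11*z^2 - 97*z + 85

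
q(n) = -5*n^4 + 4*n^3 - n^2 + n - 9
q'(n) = -20*n^3 + 12*n^2 - 2*n + 1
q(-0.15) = -9.19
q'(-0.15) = 1.64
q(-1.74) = -80.67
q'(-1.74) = 146.17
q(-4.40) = -2247.54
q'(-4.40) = 1945.80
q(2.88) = -262.85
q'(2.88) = -382.98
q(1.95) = -53.49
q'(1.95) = -105.57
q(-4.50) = -2448.56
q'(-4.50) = 2075.50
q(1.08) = -10.85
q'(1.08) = -12.36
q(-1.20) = -28.92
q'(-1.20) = 55.24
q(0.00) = -9.00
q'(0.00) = 1.00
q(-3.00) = -534.00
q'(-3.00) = 655.00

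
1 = 1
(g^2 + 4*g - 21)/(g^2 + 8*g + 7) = (g - 3)/(g + 1)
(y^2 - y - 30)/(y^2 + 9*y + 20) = (y - 6)/(y + 4)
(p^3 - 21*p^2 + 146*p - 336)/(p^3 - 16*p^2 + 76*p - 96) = (p - 7)/(p - 2)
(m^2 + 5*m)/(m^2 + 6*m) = (m + 5)/(m + 6)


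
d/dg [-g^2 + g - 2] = 1 - 2*g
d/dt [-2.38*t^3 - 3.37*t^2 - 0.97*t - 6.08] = -7.14*t^2 - 6.74*t - 0.97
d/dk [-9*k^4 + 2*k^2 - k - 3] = -36*k^3 + 4*k - 1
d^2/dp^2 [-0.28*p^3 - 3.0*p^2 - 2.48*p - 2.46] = -1.68*p - 6.0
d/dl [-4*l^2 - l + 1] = -8*l - 1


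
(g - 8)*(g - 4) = g^2 - 12*g + 32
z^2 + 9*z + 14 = (z + 2)*(z + 7)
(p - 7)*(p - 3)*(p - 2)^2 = p^4 - 14*p^3 + 65*p^2 - 124*p + 84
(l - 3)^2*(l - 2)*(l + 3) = l^4 - 5*l^3 - 3*l^2 + 45*l - 54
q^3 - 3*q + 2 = (q - 1)^2*(q + 2)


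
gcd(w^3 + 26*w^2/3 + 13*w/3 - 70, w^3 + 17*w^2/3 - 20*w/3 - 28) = w^2 + 11*w/3 - 14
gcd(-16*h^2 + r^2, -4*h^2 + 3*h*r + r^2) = 4*h + r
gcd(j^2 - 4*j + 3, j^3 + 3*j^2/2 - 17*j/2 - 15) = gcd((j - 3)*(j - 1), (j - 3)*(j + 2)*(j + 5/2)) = j - 3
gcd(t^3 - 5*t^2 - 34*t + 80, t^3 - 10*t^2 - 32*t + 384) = t - 8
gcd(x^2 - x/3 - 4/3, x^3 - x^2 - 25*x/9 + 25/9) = 1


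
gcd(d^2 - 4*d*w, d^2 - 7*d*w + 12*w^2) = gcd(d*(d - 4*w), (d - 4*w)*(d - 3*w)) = -d + 4*w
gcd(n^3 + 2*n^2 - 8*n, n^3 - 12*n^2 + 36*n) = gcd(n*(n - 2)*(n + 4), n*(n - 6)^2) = n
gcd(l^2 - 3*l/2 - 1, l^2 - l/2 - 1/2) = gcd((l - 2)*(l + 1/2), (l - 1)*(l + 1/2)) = l + 1/2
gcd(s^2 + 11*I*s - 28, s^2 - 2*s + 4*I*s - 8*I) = s + 4*I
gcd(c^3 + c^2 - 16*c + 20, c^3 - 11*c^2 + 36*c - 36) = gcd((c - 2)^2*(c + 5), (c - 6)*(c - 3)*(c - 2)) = c - 2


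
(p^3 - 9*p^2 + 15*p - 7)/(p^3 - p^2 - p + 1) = (p - 7)/(p + 1)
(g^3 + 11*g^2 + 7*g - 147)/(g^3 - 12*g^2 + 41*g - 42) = (g^2 + 14*g + 49)/(g^2 - 9*g + 14)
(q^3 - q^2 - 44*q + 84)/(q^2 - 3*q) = (q^3 - q^2 - 44*q + 84)/(q*(q - 3))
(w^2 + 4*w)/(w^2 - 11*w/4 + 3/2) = 4*w*(w + 4)/(4*w^2 - 11*w + 6)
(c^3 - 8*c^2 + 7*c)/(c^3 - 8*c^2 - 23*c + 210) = c*(c - 1)/(c^2 - c - 30)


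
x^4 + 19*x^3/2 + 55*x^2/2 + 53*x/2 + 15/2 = (x + 1/2)*(x + 1)*(x + 3)*(x + 5)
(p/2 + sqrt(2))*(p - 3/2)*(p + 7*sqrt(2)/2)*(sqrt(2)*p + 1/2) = sqrt(2)*p^4/2 - 3*sqrt(2)*p^3/4 + 23*p^3/4 - 69*p^2/8 + 67*sqrt(2)*p^2/8 - 201*sqrt(2)*p/16 + 7*p/2 - 21/4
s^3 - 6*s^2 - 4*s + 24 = (s - 6)*(s - 2)*(s + 2)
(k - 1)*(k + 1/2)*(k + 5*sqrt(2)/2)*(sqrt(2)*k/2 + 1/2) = sqrt(2)*k^4/2 - sqrt(2)*k^3/4 + 3*k^3 - 3*k^2/2 + sqrt(2)*k^2 - 3*k/2 - 5*sqrt(2)*k/8 - 5*sqrt(2)/8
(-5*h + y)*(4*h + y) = -20*h^2 - h*y + y^2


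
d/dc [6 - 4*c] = -4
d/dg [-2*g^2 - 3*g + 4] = -4*g - 3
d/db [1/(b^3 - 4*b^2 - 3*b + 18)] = (-3*b^2 + 8*b + 3)/(b^3 - 4*b^2 - 3*b + 18)^2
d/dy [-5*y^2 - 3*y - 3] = -10*y - 3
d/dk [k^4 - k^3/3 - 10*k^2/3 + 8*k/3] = 4*k^3 - k^2 - 20*k/3 + 8/3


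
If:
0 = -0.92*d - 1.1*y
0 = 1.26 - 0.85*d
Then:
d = 1.48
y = -1.24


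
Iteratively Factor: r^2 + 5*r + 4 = (r + 1)*(r + 4)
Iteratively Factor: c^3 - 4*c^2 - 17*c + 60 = (c - 3)*(c^2 - c - 20) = (c - 5)*(c - 3)*(c + 4)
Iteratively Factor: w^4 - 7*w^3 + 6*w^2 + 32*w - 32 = (w - 1)*(w^3 - 6*w^2 + 32) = (w - 4)*(w - 1)*(w^2 - 2*w - 8) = (w - 4)*(w - 1)*(w + 2)*(w - 4)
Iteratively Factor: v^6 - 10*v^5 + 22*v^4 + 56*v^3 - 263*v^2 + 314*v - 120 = (v - 1)*(v^5 - 9*v^4 + 13*v^3 + 69*v^2 - 194*v + 120) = (v - 5)*(v - 1)*(v^4 - 4*v^3 - 7*v^2 + 34*v - 24) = (v - 5)*(v - 1)^2*(v^3 - 3*v^2 - 10*v + 24) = (v - 5)*(v - 2)*(v - 1)^2*(v^2 - v - 12) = (v - 5)*(v - 2)*(v - 1)^2*(v + 3)*(v - 4)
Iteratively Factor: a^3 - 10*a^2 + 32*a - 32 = (a - 4)*(a^2 - 6*a + 8) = (a - 4)^2*(a - 2)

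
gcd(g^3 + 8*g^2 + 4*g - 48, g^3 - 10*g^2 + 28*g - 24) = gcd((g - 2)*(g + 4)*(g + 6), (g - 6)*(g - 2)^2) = g - 2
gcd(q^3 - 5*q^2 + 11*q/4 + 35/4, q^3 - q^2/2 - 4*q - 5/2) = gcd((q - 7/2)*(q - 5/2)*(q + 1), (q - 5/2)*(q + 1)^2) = q^2 - 3*q/2 - 5/2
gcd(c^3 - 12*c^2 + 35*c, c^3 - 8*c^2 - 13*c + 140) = c^2 - 12*c + 35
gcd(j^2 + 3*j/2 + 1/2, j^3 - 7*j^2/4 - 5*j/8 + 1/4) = j + 1/2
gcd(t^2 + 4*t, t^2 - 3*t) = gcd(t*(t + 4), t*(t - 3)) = t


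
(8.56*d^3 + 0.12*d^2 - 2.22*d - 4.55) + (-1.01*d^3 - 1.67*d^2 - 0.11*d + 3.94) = 7.55*d^3 - 1.55*d^2 - 2.33*d - 0.61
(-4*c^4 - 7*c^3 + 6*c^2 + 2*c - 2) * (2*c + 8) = -8*c^5 - 46*c^4 - 44*c^3 + 52*c^2 + 12*c - 16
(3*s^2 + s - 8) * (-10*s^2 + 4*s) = -30*s^4 + 2*s^3 + 84*s^2 - 32*s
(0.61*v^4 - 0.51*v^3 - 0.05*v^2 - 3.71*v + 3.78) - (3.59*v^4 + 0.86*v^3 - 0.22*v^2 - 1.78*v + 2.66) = -2.98*v^4 - 1.37*v^3 + 0.17*v^2 - 1.93*v + 1.12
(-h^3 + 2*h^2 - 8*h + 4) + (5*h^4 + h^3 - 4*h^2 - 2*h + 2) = 5*h^4 - 2*h^2 - 10*h + 6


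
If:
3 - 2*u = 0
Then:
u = 3/2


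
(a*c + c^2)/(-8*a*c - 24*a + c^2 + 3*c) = c*(-a - c)/(8*a*c + 24*a - c^2 - 3*c)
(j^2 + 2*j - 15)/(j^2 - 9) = (j + 5)/(j + 3)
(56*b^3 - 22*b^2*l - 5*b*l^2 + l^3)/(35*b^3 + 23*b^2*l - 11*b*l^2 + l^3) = (8*b^2 - 2*b*l - l^2)/(5*b^2 + 4*b*l - l^2)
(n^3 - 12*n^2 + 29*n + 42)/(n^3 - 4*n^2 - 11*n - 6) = (n - 7)/(n + 1)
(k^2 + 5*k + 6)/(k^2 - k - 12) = (k + 2)/(k - 4)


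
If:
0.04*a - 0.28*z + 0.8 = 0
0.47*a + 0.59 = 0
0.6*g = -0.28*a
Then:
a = -1.26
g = 0.59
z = 2.68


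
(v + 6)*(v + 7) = v^2 + 13*v + 42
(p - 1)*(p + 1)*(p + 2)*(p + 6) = p^4 + 8*p^3 + 11*p^2 - 8*p - 12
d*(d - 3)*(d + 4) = d^3 + d^2 - 12*d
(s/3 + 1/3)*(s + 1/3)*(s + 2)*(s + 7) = s^4/3 + 31*s^3/9 + 79*s^2/9 + 65*s/9 + 14/9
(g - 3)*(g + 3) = g^2 - 9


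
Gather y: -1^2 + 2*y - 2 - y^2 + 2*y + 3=-y^2 + 4*y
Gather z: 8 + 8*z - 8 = 8*z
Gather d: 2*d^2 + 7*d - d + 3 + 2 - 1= 2*d^2 + 6*d + 4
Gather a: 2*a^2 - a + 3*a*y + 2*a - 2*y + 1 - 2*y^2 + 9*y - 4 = 2*a^2 + a*(3*y + 1) - 2*y^2 + 7*y - 3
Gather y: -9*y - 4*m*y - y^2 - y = -y^2 + y*(-4*m - 10)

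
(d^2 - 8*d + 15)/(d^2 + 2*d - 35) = (d - 3)/(d + 7)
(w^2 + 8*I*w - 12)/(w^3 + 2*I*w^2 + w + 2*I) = (w + 6*I)/(w^2 + 1)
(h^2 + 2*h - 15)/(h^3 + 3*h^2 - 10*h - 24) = (h + 5)/(h^2 + 6*h + 8)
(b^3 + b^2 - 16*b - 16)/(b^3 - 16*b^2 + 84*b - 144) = (b^2 + 5*b + 4)/(b^2 - 12*b + 36)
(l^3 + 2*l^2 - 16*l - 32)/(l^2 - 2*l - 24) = (l^2 - 2*l - 8)/(l - 6)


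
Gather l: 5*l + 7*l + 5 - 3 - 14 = 12*l - 12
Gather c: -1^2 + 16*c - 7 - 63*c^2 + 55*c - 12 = -63*c^2 + 71*c - 20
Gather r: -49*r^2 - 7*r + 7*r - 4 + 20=16 - 49*r^2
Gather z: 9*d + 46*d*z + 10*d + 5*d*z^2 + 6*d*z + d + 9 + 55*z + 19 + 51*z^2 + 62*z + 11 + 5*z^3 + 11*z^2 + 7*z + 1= 20*d + 5*z^3 + z^2*(5*d + 62) + z*(52*d + 124) + 40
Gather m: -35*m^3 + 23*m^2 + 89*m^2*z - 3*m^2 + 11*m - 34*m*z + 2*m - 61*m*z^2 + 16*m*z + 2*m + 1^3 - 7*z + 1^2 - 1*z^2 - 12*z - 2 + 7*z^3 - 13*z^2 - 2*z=-35*m^3 + m^2*(89*z + 20) + m*(-61*z^2 - 18*z + 15) + 7*z^3 - 14*z^2 - 21*z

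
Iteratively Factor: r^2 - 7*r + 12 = (r - 3)*(r - 4)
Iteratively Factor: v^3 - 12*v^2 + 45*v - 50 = (v - 2)*(v^2 - 10*v + 25) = (v - 5)*(v - 2)*(v - 5)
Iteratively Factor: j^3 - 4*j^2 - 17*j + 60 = (j - 5)*(j^2 + j - 12) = (j - 5)*(j - 3)*(j + 4)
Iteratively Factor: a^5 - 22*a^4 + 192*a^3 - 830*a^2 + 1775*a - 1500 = (a - 3)*(a^4 - 19*a^3 + 135*a^2 - 425*a + 500) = (a - 4)*(a - 3)*(a^3 - 15*a^2 + 75*a - 125) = (a - 5)*(a - 4)*(a - 3)*(a^2 - 10*a + 25) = (a - 5)^2*(a - 4)*(a - 3)*(a - 5)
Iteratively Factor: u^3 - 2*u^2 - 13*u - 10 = (u - 5)*(u^2 + 3*u + 2) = (u - 5)*(u + 1)*(u + 2)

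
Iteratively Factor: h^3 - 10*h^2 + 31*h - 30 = (h - 3)*(h^2 - 7*h + 10) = (h - 5)*(h - 3)*(h - 2)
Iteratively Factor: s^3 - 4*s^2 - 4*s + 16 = (s - 4)*(s^2 - 4) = (s - 4)*(s + 2)*(s - 2)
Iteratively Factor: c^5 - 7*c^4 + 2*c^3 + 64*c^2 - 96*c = (c)*(c^4 - 7*c^3 + 2*c^2 + 64*c - 96) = c*(c - 4)*(c^3 - 3*c^2 - 10*c + 24) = c*(c - 4)*(c + 3)*(c^2 - 6*c + 8) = c*(c - 4)^2*(c + 3)*(c - 2)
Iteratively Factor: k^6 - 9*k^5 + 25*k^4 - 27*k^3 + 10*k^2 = (k)*(k^5 - 9*k^4 + 25*k^3 - 27*k^2 + 10*k) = k*(k - 5)*(k^4 - 4*k^3 + 5*k^2 - 2*k) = k*(k - 5)*(k - 1)*(k^3 - 3*k^2 + 2*k) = k*(k - 5)*(k - 1)^2*(k^2 - 2*k) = k*(k - 5)*(k - 2)*(k - 1)^2*(k)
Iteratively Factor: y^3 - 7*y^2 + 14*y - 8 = (y - 2)*(y^2 - 5*y + 4) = (y - 4)*(y - 2)*(y - 1)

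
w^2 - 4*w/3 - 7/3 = (w - 7/3)*(w + 1)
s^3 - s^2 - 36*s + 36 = (s - 6)*(s - 1)*(s + 6)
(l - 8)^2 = l^2 - 16*l + 64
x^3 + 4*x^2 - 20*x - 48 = (x - 4)*(x + 2)*(x + 6)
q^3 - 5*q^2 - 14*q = q*(q - 7)*(q + 2)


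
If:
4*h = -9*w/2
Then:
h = -9*w/8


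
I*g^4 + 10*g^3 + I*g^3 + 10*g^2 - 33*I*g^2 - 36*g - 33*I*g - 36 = (g - 4*I)*(g - 3*I)^2*(I*g + I)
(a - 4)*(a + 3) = a^2 - a - 12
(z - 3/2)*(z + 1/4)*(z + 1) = z^3 - z^2/4 - 13*z/8 - 3/8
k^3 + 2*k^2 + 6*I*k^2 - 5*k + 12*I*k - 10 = (k + 2)*(k + I)*(k + 5*I)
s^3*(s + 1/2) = s^4 + s^3/2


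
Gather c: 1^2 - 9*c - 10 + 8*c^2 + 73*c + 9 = 8*c^2 + 64*c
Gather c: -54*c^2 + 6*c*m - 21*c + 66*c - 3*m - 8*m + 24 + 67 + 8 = -54*c^2 + c*(6*m + 45) - 11*m + 99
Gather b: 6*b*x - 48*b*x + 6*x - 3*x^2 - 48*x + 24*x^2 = -42*b*x + 21*x^2 - 42*x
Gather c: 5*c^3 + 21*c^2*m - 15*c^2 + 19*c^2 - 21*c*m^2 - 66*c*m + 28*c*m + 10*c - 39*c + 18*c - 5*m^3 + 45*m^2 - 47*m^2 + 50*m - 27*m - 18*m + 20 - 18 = 5*c^3 + c^2*(21*m + 4) + c*(-21*m^2 - 38*m - 11) - 5*m^3 - 2*m^2 + 5*m + 2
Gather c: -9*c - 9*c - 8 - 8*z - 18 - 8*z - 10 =-18*c - 16*z - 36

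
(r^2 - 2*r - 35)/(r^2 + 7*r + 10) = (r - 7)/(r + 2)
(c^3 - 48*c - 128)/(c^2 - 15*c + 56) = (c^2 + 8*c + 16)/(c - 7)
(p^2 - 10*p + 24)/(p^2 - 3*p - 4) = (p - 6)/(p + 1)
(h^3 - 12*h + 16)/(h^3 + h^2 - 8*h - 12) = (h^3 - 12*h + 16)/(h^3 + h^2 - 8*h - 12)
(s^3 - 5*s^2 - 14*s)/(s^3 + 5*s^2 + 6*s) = (s - 7)/(s + 3)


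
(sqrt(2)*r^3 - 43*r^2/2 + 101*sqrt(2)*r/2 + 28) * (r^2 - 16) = sqrt(2)*r^5 - 43*r^4/2 + 69*sqrt(2)*r^3/2 + 372*r^2 - 808*sqrt(2)*r - 448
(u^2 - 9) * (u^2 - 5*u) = u^4 - 5*u^3 - 9*u^2 + 45*u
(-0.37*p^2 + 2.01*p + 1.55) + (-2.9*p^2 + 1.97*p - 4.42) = -3.27*p^2 + 3.98*p - 2.87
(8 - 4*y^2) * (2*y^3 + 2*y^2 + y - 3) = -8*y^5 - 8*y^4 + 12*y^3 + 28*y^2 + 8*y - 24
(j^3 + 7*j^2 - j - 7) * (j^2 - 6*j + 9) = j^5 + j^4 - 34*j^3 + 62*j^2 + 33*j - 63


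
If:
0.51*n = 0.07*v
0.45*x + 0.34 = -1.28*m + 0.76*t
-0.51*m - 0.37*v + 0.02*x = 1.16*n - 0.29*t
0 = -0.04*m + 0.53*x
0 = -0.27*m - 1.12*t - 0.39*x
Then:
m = -0.22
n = 0.03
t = 0.06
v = 0.25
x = -0.02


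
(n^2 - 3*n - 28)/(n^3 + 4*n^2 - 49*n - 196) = 1/(n + 7)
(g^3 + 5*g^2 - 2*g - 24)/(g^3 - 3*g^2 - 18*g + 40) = (g + 3)/(g - 5)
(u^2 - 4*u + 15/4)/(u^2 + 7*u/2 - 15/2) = (u - 5/2)/(u + 5)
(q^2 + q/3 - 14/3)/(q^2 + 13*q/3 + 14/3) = (q - 2)/(q + 2)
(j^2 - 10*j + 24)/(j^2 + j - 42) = (j - 4)/(j + 7)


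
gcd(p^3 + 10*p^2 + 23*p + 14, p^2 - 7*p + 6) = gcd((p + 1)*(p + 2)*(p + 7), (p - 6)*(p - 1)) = 1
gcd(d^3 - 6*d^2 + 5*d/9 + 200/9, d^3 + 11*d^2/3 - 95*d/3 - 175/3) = d^2 - 10*d/3 - 25/3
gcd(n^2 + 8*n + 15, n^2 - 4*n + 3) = 1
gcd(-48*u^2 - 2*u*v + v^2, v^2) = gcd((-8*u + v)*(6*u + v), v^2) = 1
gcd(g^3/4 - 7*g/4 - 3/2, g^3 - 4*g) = g + 2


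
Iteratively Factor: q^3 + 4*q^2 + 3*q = (q + 1)*(q^2 + 3*q) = (q + 1)*(q + 3)*(q)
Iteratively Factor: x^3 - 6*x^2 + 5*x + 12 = (x - 3)*(x^2 - 3*x - 4) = (x - 4)*(x - 3)*(x + 1)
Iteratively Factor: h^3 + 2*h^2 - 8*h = (h + 4)*(h^2 - 2*h) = (h - 2)*(h + 4)*(h)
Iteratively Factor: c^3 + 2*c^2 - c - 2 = (c - 1)*(c^2 + 3*c + 2) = (c - 1)*(c + 2)*(c + 1)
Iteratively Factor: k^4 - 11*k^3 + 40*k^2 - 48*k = (k - 4)*(k^3 - 7*k^2 + 12*k) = (k - 4)*(k - 3)*(k^2 - 4*k) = k*(k - 4)*(k - 3)*(k - 4)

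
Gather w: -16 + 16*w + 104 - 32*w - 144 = -16*w - 56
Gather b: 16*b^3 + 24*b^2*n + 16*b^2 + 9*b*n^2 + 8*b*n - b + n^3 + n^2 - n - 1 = 16*b^3 + b^2*(24*n + 16) + b*(9*n^2 + 8*n - 1) + n^3 + n^2 - n - 1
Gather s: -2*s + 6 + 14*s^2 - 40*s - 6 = 14*s^2 - 42*s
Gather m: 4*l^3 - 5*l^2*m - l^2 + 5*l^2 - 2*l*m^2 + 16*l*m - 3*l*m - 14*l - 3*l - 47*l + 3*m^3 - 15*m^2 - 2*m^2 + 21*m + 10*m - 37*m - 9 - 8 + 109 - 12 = 4*l^3 + 4*l^2 - 64*l + 3*m^3 + m^2*(-2*l - 17) + m*(-5*l^2 + 13*l - 6) + 80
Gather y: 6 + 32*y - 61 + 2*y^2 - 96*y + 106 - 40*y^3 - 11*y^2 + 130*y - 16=-40*y^3 - 9*y^2 + 66*y + 35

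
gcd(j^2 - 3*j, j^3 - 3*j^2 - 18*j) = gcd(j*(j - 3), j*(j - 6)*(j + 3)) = j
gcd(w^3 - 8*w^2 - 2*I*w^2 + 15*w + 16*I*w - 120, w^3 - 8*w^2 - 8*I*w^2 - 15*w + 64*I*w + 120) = w^2 + w*(-8 - 5*I) + 40*I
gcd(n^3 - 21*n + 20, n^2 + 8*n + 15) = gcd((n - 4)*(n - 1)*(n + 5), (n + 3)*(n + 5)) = n + 5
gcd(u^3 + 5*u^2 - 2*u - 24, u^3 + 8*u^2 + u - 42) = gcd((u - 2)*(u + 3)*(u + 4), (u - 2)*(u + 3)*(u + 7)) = u^2 + u - 6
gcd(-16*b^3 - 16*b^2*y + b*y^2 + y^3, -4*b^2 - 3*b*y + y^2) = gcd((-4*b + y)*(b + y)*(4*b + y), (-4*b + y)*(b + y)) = -4*b^2 - 3*b*y + y^2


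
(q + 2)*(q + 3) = q^2 + 5*q + 6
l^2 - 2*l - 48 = (l - 8)*(l + 6)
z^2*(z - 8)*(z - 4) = z^4 - 12*z^3 + 32*z^2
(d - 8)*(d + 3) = d^2 - 5*d - 24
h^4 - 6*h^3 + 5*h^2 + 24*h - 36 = (h - 3)^2*(h - 2)*(h + 2)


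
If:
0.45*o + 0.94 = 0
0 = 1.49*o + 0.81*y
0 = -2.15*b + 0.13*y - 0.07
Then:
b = 0.20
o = -2.09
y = 3.84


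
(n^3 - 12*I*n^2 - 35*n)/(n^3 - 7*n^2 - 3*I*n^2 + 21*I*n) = (n^2 - 12*I*n - 35)/(n^2 - 7*n - 3*I*n + 21*I)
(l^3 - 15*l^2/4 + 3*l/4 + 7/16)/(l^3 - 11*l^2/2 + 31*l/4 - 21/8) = (4*l + 1)/(2*(2*l - 3))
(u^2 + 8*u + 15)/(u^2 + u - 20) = (u + 3)/(u - 4)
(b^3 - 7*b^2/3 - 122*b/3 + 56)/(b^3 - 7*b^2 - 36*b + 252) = (b - 4/3)/(b - 6)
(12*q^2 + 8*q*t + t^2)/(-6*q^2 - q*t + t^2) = (-6*q - t)/(3*q - t)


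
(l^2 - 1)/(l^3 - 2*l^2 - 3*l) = (l - 1)/(l*(l - 3))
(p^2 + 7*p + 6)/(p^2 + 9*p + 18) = (p + 1)/(p + 3)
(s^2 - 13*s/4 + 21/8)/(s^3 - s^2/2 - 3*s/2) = (s - 7/4)/(s*(s + 1))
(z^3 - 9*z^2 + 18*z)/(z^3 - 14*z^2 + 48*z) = (z - 3)/(z - 8)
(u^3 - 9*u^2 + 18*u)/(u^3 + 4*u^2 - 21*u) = (u - 6)/(u + 7)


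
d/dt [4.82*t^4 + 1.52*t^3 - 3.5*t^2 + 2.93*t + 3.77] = 19.28*t^3 + 4.56*t^2 - 7.0*t + 2.93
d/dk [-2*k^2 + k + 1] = 1 - 4*k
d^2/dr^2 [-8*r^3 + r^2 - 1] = 2 - 48*r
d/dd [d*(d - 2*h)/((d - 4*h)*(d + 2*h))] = 16*h^2*(-d + h)/(d^4 - 4*d^3*h - 12*d^2*h^2 + 32*d*h^3 + 64*h^4)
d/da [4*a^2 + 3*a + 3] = 8*a + 3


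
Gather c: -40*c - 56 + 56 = -40*c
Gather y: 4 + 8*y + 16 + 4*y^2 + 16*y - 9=4*y^2 + 24*y + 11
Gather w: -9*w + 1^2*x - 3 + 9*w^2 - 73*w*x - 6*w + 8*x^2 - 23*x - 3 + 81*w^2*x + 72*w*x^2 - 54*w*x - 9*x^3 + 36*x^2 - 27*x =w^2*(81*x + 9) + w*(72*x^2 - 127*x - 15) - 9*x^3 + 44*x^2 - 49*x - 6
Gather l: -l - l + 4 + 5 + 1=10 - 2*l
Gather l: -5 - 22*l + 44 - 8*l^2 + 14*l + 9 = -8*l^2 - 8*l + 48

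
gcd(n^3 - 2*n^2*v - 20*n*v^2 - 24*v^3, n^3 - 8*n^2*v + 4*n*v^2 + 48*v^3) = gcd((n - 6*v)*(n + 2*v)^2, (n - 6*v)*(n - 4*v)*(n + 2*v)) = -n^2 + 4*n*v + 12*v^2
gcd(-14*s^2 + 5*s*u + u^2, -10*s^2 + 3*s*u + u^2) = 2*s - u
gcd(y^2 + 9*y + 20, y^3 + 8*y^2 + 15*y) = y + 5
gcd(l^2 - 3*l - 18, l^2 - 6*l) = l - 6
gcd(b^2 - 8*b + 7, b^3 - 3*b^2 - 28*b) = b - 7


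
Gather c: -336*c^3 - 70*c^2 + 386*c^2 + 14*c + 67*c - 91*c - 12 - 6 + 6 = -336*c^3 + 316*c^2 - 10*c - 12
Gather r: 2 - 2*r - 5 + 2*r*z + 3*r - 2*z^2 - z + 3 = r*(2*z + 1) - 2*z^2 - z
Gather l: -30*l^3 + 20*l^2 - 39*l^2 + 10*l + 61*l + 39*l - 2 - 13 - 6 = -30*l^3 - 19*l^2 + 110*l - 21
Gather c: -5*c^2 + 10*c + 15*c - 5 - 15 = -5*c^2 + 25*c - 20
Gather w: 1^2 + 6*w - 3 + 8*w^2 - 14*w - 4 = 8*w^2 - 8*w - 6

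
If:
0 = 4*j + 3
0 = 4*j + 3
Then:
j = -3/4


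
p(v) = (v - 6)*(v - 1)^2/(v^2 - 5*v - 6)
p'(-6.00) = 0.84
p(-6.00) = -9.80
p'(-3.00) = 0.00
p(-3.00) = -8.00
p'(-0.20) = -5.25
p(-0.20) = 1.80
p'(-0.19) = -5.10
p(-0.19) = 1.75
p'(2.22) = 0.61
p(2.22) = 0.46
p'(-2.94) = -0.06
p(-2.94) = -8.00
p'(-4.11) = 0.59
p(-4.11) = -8.40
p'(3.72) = 0.82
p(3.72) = 1.57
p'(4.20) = 0.85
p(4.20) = 1.97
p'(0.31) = -1.33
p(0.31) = 0.36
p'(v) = (5 - 2*v)*(v - 6)*(v - 1)^2/(v^2 - 5*v - 6)^2 + (v - 6)*(2*v - 2)/(v^2 - 5*v - 6) + (v - 1)^2/(v^2 - 5*v - 6)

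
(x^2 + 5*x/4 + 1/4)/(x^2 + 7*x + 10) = (4*x^2 + 5*x + 1)/(4*(x^2 + 7*x + 10))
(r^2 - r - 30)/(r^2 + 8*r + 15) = (r - 6)/(r + 3)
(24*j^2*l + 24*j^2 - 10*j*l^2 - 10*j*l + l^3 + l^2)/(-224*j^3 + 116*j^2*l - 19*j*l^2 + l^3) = (-6*j*l - 6*j + l^2 + l)/(56*j^2 - 15*j*l + l^2)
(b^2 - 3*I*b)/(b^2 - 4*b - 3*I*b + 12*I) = b/(b - 4)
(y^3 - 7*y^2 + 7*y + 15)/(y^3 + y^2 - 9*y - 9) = (y - 5)/(y + 3)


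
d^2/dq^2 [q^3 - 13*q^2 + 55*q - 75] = 6*q - 26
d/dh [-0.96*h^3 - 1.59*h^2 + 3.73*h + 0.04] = -2.88*h^2 - 3.18*h + 3.73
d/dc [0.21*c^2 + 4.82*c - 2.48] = 0.42*c + 4.82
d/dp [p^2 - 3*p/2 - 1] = 2*p - 3/2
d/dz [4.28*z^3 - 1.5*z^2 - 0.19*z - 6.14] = 12.84*z^2 - 3.0*z - 0.19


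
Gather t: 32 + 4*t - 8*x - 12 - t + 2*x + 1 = 3*t - 6*x + 21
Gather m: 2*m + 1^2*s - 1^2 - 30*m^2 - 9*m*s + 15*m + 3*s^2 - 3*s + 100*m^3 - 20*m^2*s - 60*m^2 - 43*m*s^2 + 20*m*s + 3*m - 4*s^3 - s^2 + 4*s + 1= 100*m^3 + m^2*(-20*s - 90) + m*(-43*s^2 + 11*s + 20) - 4*s^3 + 2*s^2 + 2*s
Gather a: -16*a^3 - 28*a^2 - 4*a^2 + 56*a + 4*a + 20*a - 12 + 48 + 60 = -16*a^3 - 32*a^2 + 80*a + 96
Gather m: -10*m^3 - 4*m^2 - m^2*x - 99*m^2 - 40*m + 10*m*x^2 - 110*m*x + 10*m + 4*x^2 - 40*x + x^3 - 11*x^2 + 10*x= -10*m^3 + m^2*(-x - 103) + m*(10*x^2 - 110*x - 30) + x^3 - 7*x^2 - 30*x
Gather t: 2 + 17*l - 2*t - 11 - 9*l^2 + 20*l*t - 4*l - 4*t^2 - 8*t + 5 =-9*l^2 + 13*l - 4*t^2 + t*(20*l - 10) - 4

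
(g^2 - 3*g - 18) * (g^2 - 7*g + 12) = g^4 - 10*g^3 + 15*g^2 + 90*g - 216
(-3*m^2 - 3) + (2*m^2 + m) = -m^2 + m - 3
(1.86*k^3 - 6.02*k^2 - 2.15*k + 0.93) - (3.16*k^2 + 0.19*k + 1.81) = 1.86*k^3 - 9.18*k^2 - 2.34*k - 0.88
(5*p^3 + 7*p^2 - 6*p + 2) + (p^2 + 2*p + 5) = 5*p^3 + 8*p^2 - 4*p + 7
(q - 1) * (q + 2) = q^2 + q - 2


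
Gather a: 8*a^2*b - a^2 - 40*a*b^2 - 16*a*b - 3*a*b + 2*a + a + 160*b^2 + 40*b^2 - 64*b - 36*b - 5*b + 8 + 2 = a^2*(8*b - 1) + a*(-40*b^2 - 19*b + 3) + 200*b^2 - 105*b + 10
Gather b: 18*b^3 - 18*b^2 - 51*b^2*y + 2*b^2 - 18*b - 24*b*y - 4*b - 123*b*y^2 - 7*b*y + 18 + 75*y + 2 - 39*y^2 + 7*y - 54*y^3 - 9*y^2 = 18*b^3 + b^2*(-51*y - 16) + b*(-123*y^2 - 31*y - 22) - 54*y^3 - 48*y^2 + 82*y + 20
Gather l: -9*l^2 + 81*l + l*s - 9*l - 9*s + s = -9*l^2 + l*(s + 72) - 8*s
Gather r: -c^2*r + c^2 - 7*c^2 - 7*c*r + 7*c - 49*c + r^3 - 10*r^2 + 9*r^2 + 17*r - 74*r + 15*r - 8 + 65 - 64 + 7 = -6*c^2 - 42*c + r^3 - r^2 + r*(-c^2 - 7*c - 42)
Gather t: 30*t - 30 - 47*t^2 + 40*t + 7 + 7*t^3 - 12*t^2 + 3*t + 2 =7*t^3 - 59*t^2 + 73*t - 21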